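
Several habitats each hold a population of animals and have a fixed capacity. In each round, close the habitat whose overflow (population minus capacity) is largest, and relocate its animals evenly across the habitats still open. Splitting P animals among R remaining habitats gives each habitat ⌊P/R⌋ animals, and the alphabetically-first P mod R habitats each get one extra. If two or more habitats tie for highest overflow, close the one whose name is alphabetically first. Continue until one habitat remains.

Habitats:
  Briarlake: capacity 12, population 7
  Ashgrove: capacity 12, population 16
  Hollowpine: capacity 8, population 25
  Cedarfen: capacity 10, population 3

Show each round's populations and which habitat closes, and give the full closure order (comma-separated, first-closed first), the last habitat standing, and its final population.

Closure order: Hollowpine, Ashgrove, Briarlake
Last habitat: Cedarfen with 51 animals

Round 1: Ashgrove=16 Briarlake=7 Cedarfen=3 Hollowpine=25 → close Hollowpine (overflow 17)
  25÷3 = 8 each, +1 to first 1
Round 2: Ashgrove=25 Briarlake=15 Cedarfen=11 → close Ashgrove (overflow 13)
  25÷2 = 12 each, +1 to first 1
Round 3: Briarlake=28 Cedarfen=23 → close Briarlake (overflow 16)
  28÷1 = 28 each, +1 to first 0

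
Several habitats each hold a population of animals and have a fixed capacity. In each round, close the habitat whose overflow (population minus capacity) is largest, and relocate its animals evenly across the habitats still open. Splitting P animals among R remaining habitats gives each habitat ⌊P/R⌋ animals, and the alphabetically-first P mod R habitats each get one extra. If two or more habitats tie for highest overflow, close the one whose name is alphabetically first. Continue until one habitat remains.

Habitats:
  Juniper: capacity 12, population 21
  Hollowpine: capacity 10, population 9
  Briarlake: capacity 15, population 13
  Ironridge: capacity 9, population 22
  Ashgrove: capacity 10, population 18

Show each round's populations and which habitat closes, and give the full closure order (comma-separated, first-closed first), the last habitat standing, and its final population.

Round 1: Ashgrove=18 Briarlake=13 Hollowpine=9 Ironridge=22 Juniper=21 → close Ironridge (overflow 13)
  22÷4 = 5 each, +1 to first 2
Round 2: Ashgrove=24 Briarlake=19 Hollowpine=14 Juniper=26 → close Ashgrove (overflow 14)
  24÷3 = 8 each, +1 to first 0
Round 3: Briarlake=27 Hollowpine=22 Juniper=34 → close Juniper (overflow 22)
  34÷2 = 17 each, +1 to first 0
Round 4: Briarlake=44 Hollowpine=39 → close Briarlake (overflow 29)
  44÷1 = 44 each, +1 to first 0

Closure order: Ironridge, Ashgrove, Juniper, Briarlake
Last habitat: Hollowpine with 83 animals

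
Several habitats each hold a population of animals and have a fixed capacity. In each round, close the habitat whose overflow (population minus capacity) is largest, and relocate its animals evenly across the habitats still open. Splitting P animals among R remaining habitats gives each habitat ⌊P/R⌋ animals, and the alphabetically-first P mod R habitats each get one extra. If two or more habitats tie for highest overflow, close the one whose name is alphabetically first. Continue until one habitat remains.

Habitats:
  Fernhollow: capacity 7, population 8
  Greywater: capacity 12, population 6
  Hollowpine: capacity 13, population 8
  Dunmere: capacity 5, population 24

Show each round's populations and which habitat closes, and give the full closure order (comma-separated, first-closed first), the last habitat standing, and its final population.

Closure order: Dunmere, Fernhollow, Hollowpine
Last habitat: Greywater with 46 animals

Round 1: Dunmere=24 Fernhollow=8 Greywater=6 Hollowpine=8 → close Dunmere (overflow 19)
  24÷3 = 8 each, +1 to first 0
Round 2: Fernhollow=16 Greywater=14 Hollowpine=16 → close Fernhollow (overflow 9)
  16÷2 = 8 each, +1 to first 0
Round 3: Greywater=22 Hollowpine=24 → close Hollowpine (overflow 11)
  24÷1 = 24 each, +1 to first 0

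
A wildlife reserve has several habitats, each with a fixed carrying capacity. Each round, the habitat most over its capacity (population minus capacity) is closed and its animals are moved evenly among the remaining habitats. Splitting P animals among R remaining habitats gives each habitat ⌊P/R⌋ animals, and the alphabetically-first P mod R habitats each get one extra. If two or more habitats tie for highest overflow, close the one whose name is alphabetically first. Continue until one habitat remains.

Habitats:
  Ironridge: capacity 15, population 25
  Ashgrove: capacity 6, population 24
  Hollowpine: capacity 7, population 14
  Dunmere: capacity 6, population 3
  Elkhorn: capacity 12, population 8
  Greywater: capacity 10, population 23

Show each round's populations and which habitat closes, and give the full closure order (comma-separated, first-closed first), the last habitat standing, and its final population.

Closure order: Ashgrove, Greywater, Ironridge, Hollowpine, Dunmere
Last habitat: Elkhorn with 97 animals

Round 1: Ashgrove=24 Dunmere=3 Elkhorn=8 Greywater=23 Hollowpine=14 Ironridge=25 → close Ashgrove (overflow 18)
  24÷5 = 4 each, +1 to first 4
Round 2: Dunmere=8 Elkhorn=13 Greywater=28 Hollowpine=19 Ironridge=29 → close Greywater (overflow 18)
  28÷4 = 7 each, +1 to first 0
Round 3: Dunmere=15 Elkhorn=20 Hollowpine=26 Ironridge=36 → close Ironridge (overflow 21)
  36÷3 = 12 each, +1 to first 0
Round 4: Dunmere=27 Elkhorn=32 Hollowpine=38 → close Hollowpine (overflow 31)
  38÷2 = 19 each, +1 to first 0
Round 5: Dunmere=46 Elkhorn=51 → close Dunmere (overflow 40)
  46÷1 = 46 each, +1 to first 0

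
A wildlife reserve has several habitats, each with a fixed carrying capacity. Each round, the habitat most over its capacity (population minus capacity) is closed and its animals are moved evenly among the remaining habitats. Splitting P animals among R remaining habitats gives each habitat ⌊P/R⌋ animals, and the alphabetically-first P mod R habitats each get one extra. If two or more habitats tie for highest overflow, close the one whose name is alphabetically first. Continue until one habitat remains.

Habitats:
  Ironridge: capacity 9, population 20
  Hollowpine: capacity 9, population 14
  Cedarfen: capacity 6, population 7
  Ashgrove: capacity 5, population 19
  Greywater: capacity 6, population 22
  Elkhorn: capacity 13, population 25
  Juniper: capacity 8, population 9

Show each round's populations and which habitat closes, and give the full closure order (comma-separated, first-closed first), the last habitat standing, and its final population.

Round 1: Ashgrove=19 Cedarfen=7 Elkhorn=25 Greywater=22 Hollowpine=14 Ironridge=20 Juniper=9 → close Greywater (overflow 16)
  22÷6 = 3 each, +1 to first 4
Round 2: Ashgrove=23 Cedarfen=11 Elkhorn=29 Hollowpine=18 Ironridge=23 Juniper=12 → close Ashgrove (overflow 18)
  23÷5 = 4 each, +1 to first 3
Round 3: Cedarfen=16 Elkhorn=34 Hollowpine=23 Ironridge=27 Juniper=16 → close Elkhorn (overflow 21)
  34÷4 = 8 each, +1 to first 2
Round 4: Cedarfen=25 Hollowpine=32 Ironridge=35 Juniper=24 → close Ironridge (overflow 26)
  35÷3 = 11 each, +1 to first 2
Round 5: Cedarfen=37 Hollowpine=44 Juniper=35 → close Hollowpine (overflow 35)
  44÷2 = 22 each, +1 to first 0
Round 6: Cedarfen=59 Juniper=57 → close Cedarfen (overflow 53)
  59÷1 = 59 each, +1 to first 0

Closure order: Greywater, Ashgrove, Elkhorn, Ironridge, Hollowpine, Cedarfen
Last habitat: Juniper with 116 animals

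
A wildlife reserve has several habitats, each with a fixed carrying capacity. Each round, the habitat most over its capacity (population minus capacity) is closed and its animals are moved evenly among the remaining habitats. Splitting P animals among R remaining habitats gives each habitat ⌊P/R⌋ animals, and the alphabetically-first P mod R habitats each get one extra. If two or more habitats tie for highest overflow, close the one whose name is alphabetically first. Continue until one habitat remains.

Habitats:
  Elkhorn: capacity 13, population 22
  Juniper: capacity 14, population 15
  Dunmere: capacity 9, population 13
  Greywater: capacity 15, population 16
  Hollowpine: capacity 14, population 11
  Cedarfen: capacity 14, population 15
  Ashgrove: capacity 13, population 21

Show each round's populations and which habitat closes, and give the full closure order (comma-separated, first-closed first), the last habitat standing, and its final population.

Closure order: Elkhorn, Ashgrove, Dunmere, Cedarfen, Greywater, Juniper
Last habitat: Hollowpine with 113 animals

Round 1: Ashgrove=21 Cedarfen=15 Dunmere=13 Elkhorn=22 Greywater=16 Hollowpine=11 Juniper=15 → close Elkhorn (overflow 9)
  22÷6 = 3 each, +1 to first 4
Round 2: Ashgrove=25 Cedarfen=19 Dunmere=17 Greywater=20 Hollowpine=14 Juniper=18 → close Ashgrove (overflow 12)
  25÷5 = 5 each, +1 to first 0
Round 3: Cedarfen=24 Dunmere=22 Greywater=25 Hollowpine=19 Juniper=23 → close Dunmere (overflow 13)
  22÷4 = 5 each, +1 to first 2
Round 4: Cedarfen=30 Greywater=31 Hollowpine=24 Juniper=28 → close Cedarfen (overflow 16)
  30÷3 = 10 each, +1 to first 0
Round 5: Greywater=41 Hollowpine=34 Juniper=38 → close Greywater (overflow 26)
  41÷2 = 20 each, +1 to first 1
Round 6: Hollowpine=55 Juniper=58 → close Juniper (overflow 44)
  58÷1 = 58 each, +1 to first 0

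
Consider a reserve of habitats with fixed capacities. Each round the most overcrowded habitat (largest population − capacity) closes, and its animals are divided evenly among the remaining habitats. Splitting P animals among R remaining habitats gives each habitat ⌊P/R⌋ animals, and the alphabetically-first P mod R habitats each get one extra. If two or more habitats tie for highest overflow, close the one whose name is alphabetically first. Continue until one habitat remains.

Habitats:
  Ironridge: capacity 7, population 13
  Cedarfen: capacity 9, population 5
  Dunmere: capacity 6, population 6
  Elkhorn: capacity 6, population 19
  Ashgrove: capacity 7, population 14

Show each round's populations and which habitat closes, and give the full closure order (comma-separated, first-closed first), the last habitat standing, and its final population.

Round 1: Ashgrove=14 Cedarfen=5 Dunmere=6 Elkhorn=19 Ironridge=13 → close Elkhorn (overflow 13)
  19÷4 = 4 each, +1 to first 3
Round 2: Ashgrove=19 Cedarfen=10 Dunmere=11 Ironridge=17 → close Ashgrove (overflow 12)
  19÷3 = 6 each, +1 to first 1
Round 3: Cedarfen=17 Dunmere=17 Ironridge=23 → close Ironridge (overflow 16)
  23÷2 = 11 each, +1 to first 1
Round 4: Cedarfen=29 Dunmere=28 → close Dunmere (overflow 22)
  28÷1 = 28 each, +1 to first 0

Closure order: Elkhorn, Ashgrove, Ironridge, Dunmere
Last habitat: Cedarfen with 57 animals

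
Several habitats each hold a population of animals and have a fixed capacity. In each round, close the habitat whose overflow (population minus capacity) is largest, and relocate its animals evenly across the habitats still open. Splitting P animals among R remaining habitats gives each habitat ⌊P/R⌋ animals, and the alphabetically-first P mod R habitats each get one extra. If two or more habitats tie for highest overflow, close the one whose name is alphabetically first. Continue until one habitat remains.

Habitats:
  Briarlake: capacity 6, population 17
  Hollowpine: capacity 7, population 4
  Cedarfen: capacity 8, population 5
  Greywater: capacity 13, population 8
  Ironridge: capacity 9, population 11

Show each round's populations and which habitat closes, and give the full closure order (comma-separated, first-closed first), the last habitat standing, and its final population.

Round 1: Briarlake=17 Cedarfen=5 Greywater=8 Hollowpine=4 Ironridge=11 → close Briarlake (overflow 11)
  17÷4 = 4 each, +1 to first 1
Round 2: Cedarfen=10 Greywater=12 Hollowpine=8 Ironridge=15 → close Ironridge (overflow 6)
  15÷3 = 5 each, +1 to first 0
Round 3: Cedarfen=15 Greywater=17 Hollowpine=13 → close Cedarfen (overflow 7)
  15÷2 = 7 each, +1 to first 1
Round 4: Greywater=25 Hollowpine=20 → close Hollowpine (overflow 13)
  20÷1 = 20 each, +1 to first 0

Closure order: Briarlake, Ironridge, Cedarfen, Hollowpine
Last habitat: Greywater with 45 animals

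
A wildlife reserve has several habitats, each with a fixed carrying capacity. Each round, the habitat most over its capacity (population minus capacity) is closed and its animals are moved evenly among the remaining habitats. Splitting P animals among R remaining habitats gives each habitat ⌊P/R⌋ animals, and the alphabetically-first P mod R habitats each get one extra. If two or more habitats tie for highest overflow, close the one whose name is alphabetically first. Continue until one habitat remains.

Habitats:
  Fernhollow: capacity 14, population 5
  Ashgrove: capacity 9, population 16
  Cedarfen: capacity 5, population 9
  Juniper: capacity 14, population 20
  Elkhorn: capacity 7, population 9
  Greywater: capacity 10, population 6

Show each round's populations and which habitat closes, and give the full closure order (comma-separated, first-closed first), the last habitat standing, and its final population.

Closure order: Ashgrove, Juniper, Cedarfen, Elkhorn, Greywater
Last habitat: Fernhollow with 65 animals

Round 1: Ashgrove=16 Cedarfen=9 Elkhorn=9 Fernhollow=5 Greywater=6 Juniper=20 → close Ashgrove (overflow 7)
  16÷5 = 3 each, +1 to first 1
Round 2: Cedarfen=13 Elkhorn=12 Fernhollow=8 Greywater=9 Juniper=23 → close Juniper (overflow 9)
  23÷4 = 5 each, +1 to first 3
Round 3: Cedarfen=19 Elkhorn=18 Fernhollow=14 Greywater=14 → close Cedarfen (overflow 14)
  19÷3 = 6 each, +1 to first 1
Round 4: Elkhorn=25 Fernhollow=20 Greywater=20 → close Elkhorn (overflow 18)
  25÷2 = 12 each, +1 to first 1
Round 5: Fernhollow=33 Greywater=32 → close Greywater (overflow 22)
  32÷1 = 32 each, +1 to first 0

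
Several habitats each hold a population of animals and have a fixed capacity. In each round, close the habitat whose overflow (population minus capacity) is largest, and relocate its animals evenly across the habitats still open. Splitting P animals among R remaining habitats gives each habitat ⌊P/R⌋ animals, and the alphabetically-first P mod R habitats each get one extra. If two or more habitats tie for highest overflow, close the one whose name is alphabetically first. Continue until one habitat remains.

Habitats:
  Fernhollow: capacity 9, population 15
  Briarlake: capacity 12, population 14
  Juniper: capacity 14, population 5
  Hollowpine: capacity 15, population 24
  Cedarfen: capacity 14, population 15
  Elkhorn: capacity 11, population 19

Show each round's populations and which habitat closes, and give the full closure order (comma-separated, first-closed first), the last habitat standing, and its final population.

Round 1: Briarlake=14 Cedarfen=15 Elkhorn=19 Fernhollow=15 Hollowpine=24 Juniper=5 → close Hollowpine (overflow 9)
  24÷5 = 4 each, +1 to first 4
Round 2: Briarlake=19 Cedarfen=20 Elkhorn=24 Fernhollow=20 Juniper=9 → close Elkhorn (overflow 13)
  24÷4 = 6 each, +1 to first 0
Round 3: Briarlake=25 Cedarfen=26 Fernhollow=26 Juniper=15 → close Fernhollow (overflow 17)
  26÷3 = 8 each, +1 to first 2
Round 4: Briarlake=34 Cedarfen=35 Juniper=23 → close Briarlake (overflow 22)
  34÷2 = 17 each, +1 to first 0
Round 5: Cedarfen=52 Juniper=40 → close Cedarfen (overflow 38)
  52÷1 = 52 each, +1 to first 0

Closure order: Hollowpine, Elkhorn, Fernhollow, Briarlake, Cedarfen
Last habitat: Juniper with 92 animals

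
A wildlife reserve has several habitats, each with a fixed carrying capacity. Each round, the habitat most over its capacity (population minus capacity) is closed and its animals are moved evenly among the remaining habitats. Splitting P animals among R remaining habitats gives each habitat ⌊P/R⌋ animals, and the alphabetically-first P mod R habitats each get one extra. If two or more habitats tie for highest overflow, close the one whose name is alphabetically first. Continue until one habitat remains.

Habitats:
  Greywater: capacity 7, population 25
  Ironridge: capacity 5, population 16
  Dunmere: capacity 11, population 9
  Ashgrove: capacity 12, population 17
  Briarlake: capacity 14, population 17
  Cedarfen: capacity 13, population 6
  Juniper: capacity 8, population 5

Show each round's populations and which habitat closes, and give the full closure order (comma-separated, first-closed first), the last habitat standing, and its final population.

Closure order: Greywater, Ironridge, Ashgrove, Briarlake, Dunmere, Juniper
Last habitat: Cedarfen with 95 animals

Round 1: Ashgrove=17 Briarlake=17 Cedarfen=6 Dunmere=9 Greywater=25 Ironridge=16 Juniper=5 → close Greywater (overflow 18)
  25÷6 = 4 each, +1 to first 1
Round 2: Ashgrove=22 Briarlake=21 Cedarfen=10 Dunmere=13 Ironridge=20 Juniper=9 → close Ironridge (overflow 15)
  20÷5 = 4 each, +1 to first 0
Round 3: Ashgrove=26 Briarlake=25 Cedarfen=14 Dunmere=17 Juniper=13 → close Ashgrove (overflow 14)
  26÷4 = 6 each, +1 to first 2
Round 4: Briarlake=32 Cedarfen=21 Dunmere=23 Juniper=19 → close Briarlake (overflow 18)
  32÷3 = 10 each, +1 to first 2
Round 5: Cedarfen=32 Dunmere=34 Juniper=29 → close Dunmere (overflow 23)
  34÷2 = 17 each, +1 to first 0
Round 6: Cedarfen=49 Juniper=46 → close Juniper (overflow 38)
  46÷1 = 46 each, +1 to first 0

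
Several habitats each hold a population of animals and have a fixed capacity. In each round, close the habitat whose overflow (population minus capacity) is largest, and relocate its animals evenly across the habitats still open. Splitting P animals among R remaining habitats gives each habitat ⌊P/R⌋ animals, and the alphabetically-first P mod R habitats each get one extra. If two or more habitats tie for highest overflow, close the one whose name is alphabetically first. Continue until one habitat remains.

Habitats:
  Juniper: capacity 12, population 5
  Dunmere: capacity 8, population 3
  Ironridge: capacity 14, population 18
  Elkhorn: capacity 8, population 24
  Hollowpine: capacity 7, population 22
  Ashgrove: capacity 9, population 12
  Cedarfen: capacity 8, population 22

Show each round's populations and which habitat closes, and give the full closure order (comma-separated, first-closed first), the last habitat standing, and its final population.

Closure order: Elkhorn, Hollowpine, Cedarfen, Ashgrove, Ironridge, Dunmere
Last habitat: Juniper with 106 animals

Round 1: Ashgrove=12 Cedarfen=22 Dunmere=3 Elkhorn=24 Hollowpine=22 Ironridge=18 Juniper=5 → close Elkhorn (overflow 16)
  24÷6 = 4 each, +1 to first 0
Round 2: Ashgrove=16 Cedarfen=26 Dunmere=7 Hollowpine=26 Ironridge=22 Juniper=9 → close Hollowpine (overflow 19)
  26÷5 = 5 each, +1 to first 1
Round 3: Ashgrove=22 Cedarfen=31 Dunmere=12 Ironridge=27 Juniper=14 → close Cedarfen (overflow 23)
  31÷4 = 7 each, +1 to first 3
Round 4: Ashgrove=30 Dunmere=20 Ironridge=35 Juniper=21 → close Ashgrove (overflow 21)
  30÷3 = 10 each, +1 to first 0
Round 5: Dunmere=30 Ironridge=45 Juniper=31 → close Ironridge (overflow 31)
  45÷2 = 22 each, +1 to first 1
Round 6: Dunmere=53 Juniper=53 → close Dunmere (overflow 45)
  53÷1 = 53 each, +1 to first 0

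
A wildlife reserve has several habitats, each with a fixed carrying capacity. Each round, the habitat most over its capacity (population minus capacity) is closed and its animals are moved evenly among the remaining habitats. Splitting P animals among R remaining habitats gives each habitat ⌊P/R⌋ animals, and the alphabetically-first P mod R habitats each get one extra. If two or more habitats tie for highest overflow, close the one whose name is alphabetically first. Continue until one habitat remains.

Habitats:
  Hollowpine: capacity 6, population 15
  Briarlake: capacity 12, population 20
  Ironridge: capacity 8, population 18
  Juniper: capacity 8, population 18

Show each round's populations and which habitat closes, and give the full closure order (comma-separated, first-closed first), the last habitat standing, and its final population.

Closure order: Ironridge, Juniper, Hollowpine
Last habitat: Briarlake with 71 animals

Round 1: Briarlake=20 Hollowpine=15 Ironridge=18 Juniper=18 → close Ironridge (overflow 10)
  18÷3 = 6 each, +1 to first 0
Round 2: Briarlake=26 Hollowpine=21 Juniper=24 → close Juniper (overflow 16)
  24÷2 = 12 each, +1 to first 0
Round 3: Briarlake=38 Hollowpine=33 → close Hollowpine (overflow 27)
  33÷1 = 33 each, +1 to first 0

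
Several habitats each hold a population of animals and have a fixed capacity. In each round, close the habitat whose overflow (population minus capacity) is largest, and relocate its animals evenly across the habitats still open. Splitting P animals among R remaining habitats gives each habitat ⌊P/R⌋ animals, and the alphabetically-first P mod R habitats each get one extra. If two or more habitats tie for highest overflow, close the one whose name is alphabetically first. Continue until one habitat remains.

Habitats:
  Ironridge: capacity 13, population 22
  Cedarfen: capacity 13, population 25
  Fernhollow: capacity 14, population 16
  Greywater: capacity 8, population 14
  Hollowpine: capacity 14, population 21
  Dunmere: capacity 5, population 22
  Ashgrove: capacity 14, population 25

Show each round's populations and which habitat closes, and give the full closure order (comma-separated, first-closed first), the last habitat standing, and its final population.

Round 1: Ashgrove=25 Cedarfen=25 Dunmere=22 Fernhollow=16 Greywater=14 Hollowpine=21 Ironridge=22 → close Dunmere (overflow 17)
  22÷6 = 3 each, +1 to first 4
Round 2: Ashgrove=29 Cedarfen=29 Fernhollow=20 Greywater=18 Hollowpine=24 Ironridge=25 → close Cedarfen (overflow 16)
  29÷5 = 5 each, +1 to first 4
Round 3: Ashgrove=35 Fernhollow=26 Greywater=24 Hollowpine=30 Ironridge=30 → close Ashgrove (overflow 21)
  35÷4 = 8 each, +1 to first 3
Round 4: Fernhollow=35 Greywater=33 Hollowpine=39 Ironridge=38 → close Greywater (overflow 25)
  33÷3 = 11 each, +1 to first 0
Round 5: Fernhollow=46 Hollowpine=50 Ironridge=49 → close Hollowpine (overflow 36)
  50÷2 = 25 each, +1 to first 0
Round 6: Fernhollow=71 Ironridge=74 → close Ironridge (overflow 61)
  74÷1 = 74 each, +1 to first 0

Closure order: Dunmere, Cedarfen, Ashgrove, Greywater, Hollowpine, Ironridge
Last habitat: Fernhollow with 145 animals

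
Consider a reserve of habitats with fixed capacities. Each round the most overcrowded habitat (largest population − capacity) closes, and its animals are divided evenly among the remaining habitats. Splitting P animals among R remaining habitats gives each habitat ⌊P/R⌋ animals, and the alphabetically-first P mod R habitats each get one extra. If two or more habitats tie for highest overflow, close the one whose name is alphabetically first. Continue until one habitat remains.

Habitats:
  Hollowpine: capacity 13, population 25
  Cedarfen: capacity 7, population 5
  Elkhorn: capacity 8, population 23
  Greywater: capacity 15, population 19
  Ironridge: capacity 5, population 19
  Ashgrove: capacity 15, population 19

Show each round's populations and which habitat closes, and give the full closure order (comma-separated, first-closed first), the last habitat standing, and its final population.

Closure order: Elkhorn, Ironridge, Hollowpine, Ashgrove, Greywater
Last habitat: Cedarfen with 110 animals

Round 1: Ashgrove=19 Cedarfen=5 Elkhorn=23 Greywater=19 Hollowpine=25 Ironridge=19 → close Elkhorn (overflow 15)
  23÷5 = 4 each, +1 to first 3
Round 2: Ashgrove=24 Cedarfen=10 Greywater=24 Hollowpine=29 Ironridge=23 → close Ironridge (overflow 18)
  23÷4 = 5 each, +1 to first 3
Round 3: Ashgrove=30 Cedarfen=16 Greywater=30 Hollowpine=34 → close Hollowpine (overflow 21)
  34÷3 = 11 each, +1 to first 1
Round 4: Ashgrove=42 Cedarfen=27 Greywater=41 → close Ashgrove (overflow 27)
  42÷2 = 21 each, +1 to first 0
Round 5: Cedarfen=48 Greywater=62 → close Greywater (overflow 47)
  62÷1 = 62 each, +1 to first 0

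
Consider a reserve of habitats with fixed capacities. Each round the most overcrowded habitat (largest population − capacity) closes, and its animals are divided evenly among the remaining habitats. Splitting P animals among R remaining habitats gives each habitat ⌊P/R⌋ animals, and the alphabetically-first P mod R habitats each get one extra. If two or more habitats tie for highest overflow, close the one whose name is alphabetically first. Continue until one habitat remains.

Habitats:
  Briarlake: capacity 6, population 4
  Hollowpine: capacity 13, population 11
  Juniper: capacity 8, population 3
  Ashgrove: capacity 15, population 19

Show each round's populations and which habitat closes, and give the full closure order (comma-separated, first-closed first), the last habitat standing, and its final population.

Closure order: Ashgrove, Briarlake, Hollowpine
Last habitat: Juniper with 37 animals

Round 1: Ashgrove=19 Briarlake=4 Hollowpine=11 Juniper=3 → close Ashgrove (overflow 4)
  19÷3 = 6 each, +1 to first 1
Round 2: Briarlake=11 Hollowpine=17 Juniper=9 → close Briarlake (overflow 5)
  11÷2 = 5 each, +1 to first 1
Round 3: Hollowpine=23 Juniper=14 → close Hollowpine (overflow 10)
  23÷1 = 23 each, +1 to first 0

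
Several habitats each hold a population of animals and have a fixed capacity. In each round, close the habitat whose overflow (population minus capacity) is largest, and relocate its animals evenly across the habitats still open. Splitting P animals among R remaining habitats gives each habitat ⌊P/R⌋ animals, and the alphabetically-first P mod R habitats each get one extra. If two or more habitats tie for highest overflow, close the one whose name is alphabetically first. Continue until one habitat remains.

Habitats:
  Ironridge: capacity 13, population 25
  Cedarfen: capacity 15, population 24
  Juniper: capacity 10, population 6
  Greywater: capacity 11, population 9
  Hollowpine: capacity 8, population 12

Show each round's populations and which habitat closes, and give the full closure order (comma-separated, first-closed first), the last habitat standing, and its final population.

Closure order: Ironridge, Cedarfen, Hollowpine, Greywater
Last habitat: Juniper with 76 animals

Round 1: Cedarfen=24 Greywater=9 Hollowpine=12 Ironridge=25 Juniper=6 → close Ironridge (overflow 12)
  25÷4 = 6 each, +1 to first 1
Round 2: Cedarfen=31 Greywater=15 Hollowpine=18 Juniper=12 → close Cedarfen (overflow 16)
  31÷3 = 10 each, +1 to first 1
Round 3: Greywater=26 Hollowpine=28 Juniper=22 → close Hollowpine (overflow 20)
  28÷2 = 14 each, +1 to first 0
Round 4: Greywater=40 Juniper=36 → close Greywater (overflow 29)
  40÷1 = 40 each, +1 to first 0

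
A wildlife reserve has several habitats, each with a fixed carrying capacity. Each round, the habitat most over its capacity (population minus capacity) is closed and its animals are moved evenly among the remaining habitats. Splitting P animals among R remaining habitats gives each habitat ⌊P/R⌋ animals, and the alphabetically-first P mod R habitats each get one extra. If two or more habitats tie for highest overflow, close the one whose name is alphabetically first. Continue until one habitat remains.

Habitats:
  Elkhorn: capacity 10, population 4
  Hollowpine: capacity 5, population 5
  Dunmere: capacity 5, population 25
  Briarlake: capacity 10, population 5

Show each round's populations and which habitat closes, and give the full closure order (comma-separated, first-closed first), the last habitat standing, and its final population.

Closure order: Dunmere, Hollowpine, Briarlake
Last habitat: Elkhorn with 39 animals

Round 1: Briarlake=5 Dunmere=25 Elkhorn=4 Hollowpine=5 → close Dunmere (overflow 20)
  25÷3 = 8 each, +1 to first 1
Round 2: Briarlake=14 Elkhorn=12 Hollowpine=13 → close Hollowpine (overflow 8)
  13÷2 = 6 each, +1 to first 1
Round 3: Briarlake=21 Elkhorn=18 → close Briarlake (overflow 11)
  21÷1 = 21 each, +1 to first 0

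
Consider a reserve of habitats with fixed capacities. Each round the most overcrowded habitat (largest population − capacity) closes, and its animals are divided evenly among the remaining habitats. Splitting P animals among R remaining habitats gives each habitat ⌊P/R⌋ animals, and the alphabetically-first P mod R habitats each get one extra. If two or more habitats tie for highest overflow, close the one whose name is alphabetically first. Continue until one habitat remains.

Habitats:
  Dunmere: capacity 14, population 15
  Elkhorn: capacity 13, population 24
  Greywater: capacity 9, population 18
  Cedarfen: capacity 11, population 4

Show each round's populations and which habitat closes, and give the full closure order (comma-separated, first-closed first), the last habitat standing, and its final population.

Round 1: Cedarfen=4 Dunmere=15 Elkhorn=24 Greywater=18 → close Elkhorn (overflow 11)
  24÷3 = 8 each, +1 to first 0
Round 2: Cedarfen=12 Dunmere=23 Greywater=26 → close Greywater (overflow 17)
  26÷2 = 13 each, +1 to first 0
Round 3: Cedarfen=25 Dunmere=36 → close Dunmere (overflow 22)
  36÷1 = 36 each, +1 to first 0

Closure order: Elkhorn, Greywater, Dunmere
Last habitat: Cedarfen with 61 animals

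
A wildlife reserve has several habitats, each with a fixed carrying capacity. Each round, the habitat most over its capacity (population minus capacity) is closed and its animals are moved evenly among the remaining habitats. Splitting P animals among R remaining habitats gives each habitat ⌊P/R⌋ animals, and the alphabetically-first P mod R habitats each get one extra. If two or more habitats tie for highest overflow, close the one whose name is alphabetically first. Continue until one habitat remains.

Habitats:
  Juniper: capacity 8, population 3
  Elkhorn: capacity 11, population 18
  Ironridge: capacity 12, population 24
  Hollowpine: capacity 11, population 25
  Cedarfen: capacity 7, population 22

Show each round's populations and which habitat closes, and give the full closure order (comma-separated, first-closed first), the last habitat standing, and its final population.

Closure order: Cedarfen, Hollowpine, Ironridge, Elkhorn
Last habitat: Juniper with 92 animals

Round 1: Cedarfen=22 Elkhorn=18 Hollowpine=25 Ironridge=24 Juniper=3 → close Cedarfen (overflow 15)
  22÷4 = 5 each, +1 to first 2
Round 2: Elkhorn=24 Hollowpine=31 Ironridge=29 Juniper=8 → close Hollowpine (overflow 20)
  31÷3 = 10 each, +1 to first 1
Round 3: Elkhorn=35 Ironridge=39 Juniper=18 → close Ironridge (overflow 27)
  39÷2 = 19 each, +1 to first 1
Round 4: Elkhorn=55 Juniper=37 → close Elkhorn (overflow 44)
  55÷1 = 55 each, +1 to first 0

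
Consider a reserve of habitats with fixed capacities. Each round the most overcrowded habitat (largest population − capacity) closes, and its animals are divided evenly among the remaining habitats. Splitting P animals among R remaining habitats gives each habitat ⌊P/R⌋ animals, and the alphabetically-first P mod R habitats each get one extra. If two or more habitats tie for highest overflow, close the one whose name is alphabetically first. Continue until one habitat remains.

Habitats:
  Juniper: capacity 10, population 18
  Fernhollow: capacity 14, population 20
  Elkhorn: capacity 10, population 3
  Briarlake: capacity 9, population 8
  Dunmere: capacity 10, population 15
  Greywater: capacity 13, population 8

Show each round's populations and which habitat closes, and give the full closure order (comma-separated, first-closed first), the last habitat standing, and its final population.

Closure order: Juniper, Dunmere, Fernhollow, Briarlake, Elkhorn
Last habitat: Greywater with 72 animals

Round 1: Briarlake=8 Dunmere=15 Elkhorn=3 Fernhollow=20 Greywater=8 Juniper=18 → close Juniper (overflow 8)
  18÷5 = 3 each, +1 to first 3
Round 2: Briarlake=12 Dunmere=19 Elkhorn=7 Fernhollow=23 Greywater=11 → close Dunmere (overflow 9)
  19÷4 = 4 each, +1 to first 3
Round 3: Briarlake=17 Elkhorn=12 Fernhollow=28 Greywater=15 → close Fernhollow (overflow 14)
  28÷3 = 9 each, +1 to first 1
Round 4: Briarlake=27 Elkhorn=21 Greywater=24 → close Briarlake (overflow 18)
  27÷2 = 13 each, +1 to first 1
Round 5: Elkhorn=35 Greywater=37 → close Elkhorn (overflow 25)
  35÷1 = 35 each, +1 to first 0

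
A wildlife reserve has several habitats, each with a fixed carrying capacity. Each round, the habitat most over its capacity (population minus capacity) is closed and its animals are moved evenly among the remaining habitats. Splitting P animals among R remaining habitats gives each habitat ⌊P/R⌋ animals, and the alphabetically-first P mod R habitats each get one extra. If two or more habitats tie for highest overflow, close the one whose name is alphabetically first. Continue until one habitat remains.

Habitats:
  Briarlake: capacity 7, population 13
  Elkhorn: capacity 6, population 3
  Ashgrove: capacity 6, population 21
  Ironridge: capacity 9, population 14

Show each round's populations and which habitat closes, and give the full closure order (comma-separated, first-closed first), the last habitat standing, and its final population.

Closure order: Ashgrove, Briarlake, Ironridge
Last habitat: Elkhorn with 51 animals

Round 1: Ashgrove=21 Briarlake=13 Elkhorn=3 Ironridge=14 → close Ashgrove (overflow 15)
  21÷3 = 7 each, +1 to first 0
Round 2: Briarlake=20 Elkhorn=10 Ironridge=21 → close Briarlake (overflow 13)
  20÷2 = 10 each, +1 to first 0
Round 3: Elkhorn=20 Ironridge=31 → close Ironridge (overflow 22)
  31÷1 = 31 each, +1 to first 0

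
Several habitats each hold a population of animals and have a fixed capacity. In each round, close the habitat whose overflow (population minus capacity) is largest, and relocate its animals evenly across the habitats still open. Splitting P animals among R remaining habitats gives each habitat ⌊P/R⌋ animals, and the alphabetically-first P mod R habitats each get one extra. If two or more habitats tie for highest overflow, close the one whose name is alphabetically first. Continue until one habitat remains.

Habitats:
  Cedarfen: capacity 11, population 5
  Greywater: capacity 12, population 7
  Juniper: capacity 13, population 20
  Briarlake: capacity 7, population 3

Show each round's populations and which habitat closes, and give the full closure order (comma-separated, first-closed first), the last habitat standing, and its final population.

Closure order: Juniper, Briarlake, Cedarfen
Last habitat: Greywater with 35 animals

Round 1: Briarlake=3 Cedarfen=5 Greywater=7 Juniper=20 → close Juniper (overflow 7)
  20÷3 = 6 each, +1 to first 2
Round 2: Briarlake=10 Cedarfen=12 Greywater=13 → close Briarlake (overflow 3)
  10÷2 = 5 each, +1 to first 0
Round 3: Cedarfen=17 Greywater=18 → close Cedarfen (overflow 6)
  17÷1 = 17 each, +1 to first 0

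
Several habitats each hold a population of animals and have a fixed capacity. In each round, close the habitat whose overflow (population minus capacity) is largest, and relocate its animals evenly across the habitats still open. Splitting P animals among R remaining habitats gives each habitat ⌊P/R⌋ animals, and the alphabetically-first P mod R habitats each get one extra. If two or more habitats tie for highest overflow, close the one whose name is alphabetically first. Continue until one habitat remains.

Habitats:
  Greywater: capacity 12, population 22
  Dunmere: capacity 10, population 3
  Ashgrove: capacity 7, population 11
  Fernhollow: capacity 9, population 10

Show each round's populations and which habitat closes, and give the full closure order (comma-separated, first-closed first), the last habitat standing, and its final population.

Closure order: Greywater, Ashgrove, Fernhollow
Last habitat: Dunmere with 46 animals

Round 1: Ashgrove=11 Dunmere=3 Fernhollow=10 Greywater=22 → close Greywater (overflow 10)
  22÷3 = 7 each, +1 to first 1
Round 2: Ashgrove=19 Dunmere=10 Fernhollow=17 → close Ashgrove (overflow 12)
  19÷2 = 9 each, +1 to first 1
Round 3: Dunmere=20 Fernhollow=26 → close Fernhollow (overflow 17)
  26÷1 = 26 each, +1 to first 0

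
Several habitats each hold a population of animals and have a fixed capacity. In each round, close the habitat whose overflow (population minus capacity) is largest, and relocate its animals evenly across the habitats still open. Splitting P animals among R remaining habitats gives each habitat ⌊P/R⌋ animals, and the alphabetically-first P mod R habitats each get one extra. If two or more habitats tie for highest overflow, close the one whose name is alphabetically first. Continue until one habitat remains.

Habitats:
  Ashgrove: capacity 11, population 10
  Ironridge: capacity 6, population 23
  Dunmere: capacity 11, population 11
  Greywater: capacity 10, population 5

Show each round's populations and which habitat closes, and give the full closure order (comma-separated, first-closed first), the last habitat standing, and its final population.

Round 1: Ashgrove=10 Dunmere=11 Greywater=5 Ironridge=23 → close Ironridge (overflow 17)
  23÷3 = 7 each, +1 to first 2
Round 2: Ashgrove=18 Dunmere=19 Greywater=12 → close Dunmere (overflow 8)
  19÷2 = 9 each, +1 to first 1
Round 3: Ashgrove=28 Greywater=21 → close Ashgrove (overflow 17)
  28÷1 = 28 each, +1 to first 0

Closure order: Ironridge, Dunmere, Ashgrove
Last habitat: Greywater with 49 animals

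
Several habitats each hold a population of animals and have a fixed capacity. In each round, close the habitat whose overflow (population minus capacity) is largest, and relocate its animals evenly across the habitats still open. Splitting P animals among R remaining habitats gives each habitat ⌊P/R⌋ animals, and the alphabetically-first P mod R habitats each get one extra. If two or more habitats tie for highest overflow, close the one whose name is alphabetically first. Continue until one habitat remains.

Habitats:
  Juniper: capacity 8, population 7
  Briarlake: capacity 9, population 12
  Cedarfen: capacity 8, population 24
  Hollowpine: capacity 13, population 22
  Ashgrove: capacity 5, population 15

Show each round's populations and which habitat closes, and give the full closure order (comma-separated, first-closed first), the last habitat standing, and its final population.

Round 1: Ashgrove=15 Briarlake=12 Cedarfen=24 Hollowpine=22 Juniper=7 → close Cedarfen (overflow 16)
  24÷4 = 6 each, +1 to first 0
Round 2: Ashgrove=21 Briarlake=18 Hollowpine=28 Juniper=13 → close Ashgrove (overflow 16)
  21÷3 = 7 each, +1 to first 0
Round 3: Briarlake=25 Hollowpine=35 Juniper=20 → close Hollowpine (overflow 22)
  35÷2 = 17 each, +1 to first 1
Round 4: Briarlake=43 Juniper=37 → close Briarlake (overflow 34)
  43÷1 = 43 each, +1 to first 0

Closure order: Cedarfen, Ashgrove, Hollowpine, Briarlake
Last habitat: Juniper with 80 animals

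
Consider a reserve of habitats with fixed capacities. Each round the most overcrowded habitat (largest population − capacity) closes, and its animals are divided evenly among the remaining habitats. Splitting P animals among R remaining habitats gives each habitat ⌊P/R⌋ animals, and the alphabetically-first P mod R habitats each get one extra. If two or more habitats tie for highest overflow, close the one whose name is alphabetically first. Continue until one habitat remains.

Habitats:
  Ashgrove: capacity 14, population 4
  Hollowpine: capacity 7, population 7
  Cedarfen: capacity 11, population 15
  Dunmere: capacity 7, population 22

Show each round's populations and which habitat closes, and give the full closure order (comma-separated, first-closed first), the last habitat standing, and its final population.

Closure order: Dunmere, Cedarfen, Hollowpine
Last habitat: Ashgrove with 48 animals

Round 1: Ashgrove=4 Cedarfen=15 Dunmere=22 Hollowpine=7 → close Dunmere (overflow 15)
  22÷3 = 7 each, +1 to first 1
Round 2: Ashgrove=12 Cedarfen=22 Hollowpine=14 → close Cedarfen (overflow 11)
  22÷2 = 11 each, +1 to first 0
Round 3: Ashgrove=23 Hollowpine=25 → close Hollowpine (overflow 18)
  25÷1 = 25 each, +1 to first 0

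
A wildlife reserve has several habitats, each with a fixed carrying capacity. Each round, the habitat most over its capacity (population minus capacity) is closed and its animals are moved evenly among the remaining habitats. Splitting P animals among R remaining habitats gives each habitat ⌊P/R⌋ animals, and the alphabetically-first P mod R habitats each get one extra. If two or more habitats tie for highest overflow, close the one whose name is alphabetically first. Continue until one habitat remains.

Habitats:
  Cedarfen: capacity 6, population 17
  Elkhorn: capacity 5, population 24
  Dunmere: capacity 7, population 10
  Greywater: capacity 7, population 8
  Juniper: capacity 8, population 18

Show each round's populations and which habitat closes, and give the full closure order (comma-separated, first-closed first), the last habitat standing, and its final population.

Round 1: Cedarfen=17 Dunmere=10 Elkhorn=24 Greywater=8 Juniper=18 → close Elkhorn (overflow 19)
  24÷4 = 6 each, +1 to first 0
Round 2: Cedarfen=23 Dunmere=16 Greywater=14 Juniper=24 → close Cedarfen (overflow 17)
  23÷3 = 7 each, +1 to first 2
Round 3: Dunmere=24 Greywater=22 Juniper=31 → close Juniper (overflow 23)
  31÷2 = 15 each, +1 to first 1
Round 4: Dunmere=40 Greywater=37 → close Dunmere (overflow 33)
  40÷1 = 40 each, +1 to first 0

Closure order: Elkhorn, Cedarfen, Juniper, Dunmere
Last habitat: Greywater with 77 animals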